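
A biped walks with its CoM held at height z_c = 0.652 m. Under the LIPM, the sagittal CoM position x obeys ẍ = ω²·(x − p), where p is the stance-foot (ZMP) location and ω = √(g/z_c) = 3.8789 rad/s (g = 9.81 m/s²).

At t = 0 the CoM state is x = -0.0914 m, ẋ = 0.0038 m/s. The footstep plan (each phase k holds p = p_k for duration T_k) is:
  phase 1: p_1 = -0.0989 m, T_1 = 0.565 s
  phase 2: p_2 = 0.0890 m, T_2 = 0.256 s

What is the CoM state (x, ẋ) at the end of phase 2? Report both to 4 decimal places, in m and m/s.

x = -0.0968, ẋ = -0.4519

phase 1: p=-0.0989, T=0.565, ωT=2.191578, cosh=4.530534, sinh=4.418794; start (x,ẋ)=(-0.091400, 0.003800) → end (x,ẋ)=(-0.060592, 0.145766)
phase 2: p=0.0890, T=0.256, ωT=0.992998, cosh=1.534890, sinh=1.164426; start (x,ẋ)=(-0.060592, 0.145766) → end (x,ẋ)=(-0.096849, -0.451926)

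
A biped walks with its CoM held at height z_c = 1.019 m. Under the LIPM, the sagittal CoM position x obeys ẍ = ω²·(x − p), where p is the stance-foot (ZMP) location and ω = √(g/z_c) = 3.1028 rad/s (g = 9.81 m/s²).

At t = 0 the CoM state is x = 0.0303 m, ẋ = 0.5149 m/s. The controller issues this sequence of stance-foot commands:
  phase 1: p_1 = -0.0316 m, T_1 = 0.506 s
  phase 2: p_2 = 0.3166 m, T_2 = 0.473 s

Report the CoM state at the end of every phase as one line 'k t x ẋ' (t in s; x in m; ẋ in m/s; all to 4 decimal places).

1 0.5060 0.5052 1.7327
2 0.9790 1.8946 5.1606

phase 1: p=-0.0316, T=0.506, ωT=1.570017, cosh=2.507385, sinh=2.299344; start (x,ẋ)=(0.030300, 0.514900) → end (x,ẋ)=(0.505176, 1.732672)
phase 2: p=0.3166, T=0.473, ωT=1.467624, cosh=2.284694, sinh=2.054222; start (x,ẋ)=(0.505176, 1.732672) → end (x,ẋ)=(1.894561, 5.160579)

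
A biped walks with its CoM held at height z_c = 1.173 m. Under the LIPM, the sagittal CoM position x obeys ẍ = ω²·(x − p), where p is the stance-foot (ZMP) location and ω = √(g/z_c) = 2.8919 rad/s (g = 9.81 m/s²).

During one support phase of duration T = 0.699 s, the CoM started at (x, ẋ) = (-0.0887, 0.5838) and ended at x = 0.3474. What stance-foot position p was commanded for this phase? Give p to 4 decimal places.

p = 0.0213

ωT = 2.8919·0.699 = 2.021438; cosh(ωT) = 3.840819, sinh(ωT) = 3.708354
x(T) = p + (x₀−p)·cosh(ωT) + (ẋ₀/ω)·sinh(ωT) ⇒ p·(1 − cosh) = x(T) − x₀·cosh − (ẋ₀/ω)·sinh
numerator   = 0.3474 − (-0.0887)·3.840819 − (0.5838/2.8919)·3.708354 = -0.060540
denominator = 1 − 3.840819 = -2.840819
p = -0.060540 / -2.840819 = 0.0213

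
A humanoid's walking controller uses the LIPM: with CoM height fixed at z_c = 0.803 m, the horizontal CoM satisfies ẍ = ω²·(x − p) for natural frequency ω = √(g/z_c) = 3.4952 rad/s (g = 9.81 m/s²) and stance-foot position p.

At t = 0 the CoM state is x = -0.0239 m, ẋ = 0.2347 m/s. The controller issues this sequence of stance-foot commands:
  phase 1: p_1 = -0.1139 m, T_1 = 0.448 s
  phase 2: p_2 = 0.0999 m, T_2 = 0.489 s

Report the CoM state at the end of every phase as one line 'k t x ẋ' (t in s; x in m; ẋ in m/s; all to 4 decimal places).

phase 1: p=-0.1139, T=0.448, ωT=1.565850, cosh=2.497825, sinh=2.288915; start (x,ẋ)=(-0.023900, 0.234700) → end (x,ẋ)=(0.264603, 1.306259)
phase 2: p=0.0999, T=0.489, ωT=1.709153, cosh=2.852649, sinh=2.671630; start (x,ẋ)=(0.264603, 1.306259) → end (x,ẋ)=(1.568207, 5.264277)

1 0.4480 0.2646 1.3063
2 0.9370 1.5682 5.2643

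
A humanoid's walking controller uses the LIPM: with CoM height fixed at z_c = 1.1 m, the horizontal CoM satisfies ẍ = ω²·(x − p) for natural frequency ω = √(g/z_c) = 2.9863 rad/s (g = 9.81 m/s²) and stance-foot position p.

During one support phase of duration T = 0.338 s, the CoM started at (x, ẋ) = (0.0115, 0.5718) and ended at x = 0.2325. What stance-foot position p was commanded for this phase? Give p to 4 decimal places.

ωT = 2.9863·0.338 = 1.009369; cosh(ωT) = 1.554159, sinh(ωT) = 1.189711
x(T) = p + (x₀−p)·cosh(ωT) + (ẋ₀/ω)·sinh(ωT) ⇒ p·(1 − cosh) = x(T) − x₀·cosh − (ẋ₀/ω)·sinh
numerator   = 0.2325 − (0.0115)·1.554159 − (0.5718/2.9863)·1.189711 = -0.013172
denominator = 1 − 1.554159 = -0.554159
p = -0.013172 / -0.554159 = 0.0238

p = 0.0238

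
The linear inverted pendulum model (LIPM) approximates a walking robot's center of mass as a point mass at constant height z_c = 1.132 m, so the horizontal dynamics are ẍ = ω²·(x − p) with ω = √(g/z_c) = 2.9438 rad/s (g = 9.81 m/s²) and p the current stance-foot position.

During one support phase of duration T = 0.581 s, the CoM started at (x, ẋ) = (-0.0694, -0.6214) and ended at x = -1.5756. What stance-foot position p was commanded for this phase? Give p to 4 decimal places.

ωT = 2.9438·0.581 = 1.710348; cosh(ωT) = 2.855844, sinh(ωT) = 2.675041
x(T) = p + (x₀−p)·cosh(ωT) + (ẋ₀/ω)·sinh(ωT) ⇒ p·(1 − cosh) = x(T) − x₀·cosh − (ẋ₀/ω)·sinh
numerator   = -1.5756 − (-0.0694)·2.855844 − (-0.6214/2.9438)·2.675041 = -0.812736
denominator = 1 − 2.855844 = -1.855844
p = -0.812736 / -1.855844 = 0.4379

p = 0.4379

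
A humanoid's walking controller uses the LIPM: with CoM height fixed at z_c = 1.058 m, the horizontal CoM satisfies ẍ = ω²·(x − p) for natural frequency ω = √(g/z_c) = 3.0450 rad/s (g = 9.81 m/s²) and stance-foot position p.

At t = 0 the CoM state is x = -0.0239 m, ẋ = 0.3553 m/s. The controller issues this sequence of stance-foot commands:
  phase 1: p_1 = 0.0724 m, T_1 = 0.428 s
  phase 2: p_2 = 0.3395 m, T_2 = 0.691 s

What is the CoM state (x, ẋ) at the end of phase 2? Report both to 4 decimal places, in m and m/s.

phase 1: p=0.0724, T=0.428, ωT=1.303260, cosh=1.976461, sinh=1.704817; start (x,ẋ)=(-0.023900, 0.355300) → end (x,ẋ)=(0.080990, 0.202327)
phase 2: p=0.3395, T=0.691, ωT=2.104095, cosh=4.160817, sinh=4.038861; start (x,ẋ)=(0.080990, 0.202327) → end (x,ẋ)=(-0.467747, -2.337394)

x = -0.4677, ẋ = -2.3374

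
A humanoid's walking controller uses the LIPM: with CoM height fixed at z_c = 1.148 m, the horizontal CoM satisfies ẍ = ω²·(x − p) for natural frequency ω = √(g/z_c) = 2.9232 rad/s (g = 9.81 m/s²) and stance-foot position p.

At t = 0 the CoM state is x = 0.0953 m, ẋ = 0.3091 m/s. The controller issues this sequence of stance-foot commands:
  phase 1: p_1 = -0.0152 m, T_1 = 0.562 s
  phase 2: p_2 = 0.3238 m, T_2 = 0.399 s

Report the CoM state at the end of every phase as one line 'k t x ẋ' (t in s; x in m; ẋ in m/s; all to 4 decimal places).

phase 1: p=-0.0152, T=0.562, ωT=1.642838, cosh=2.681626, sinh=2.488196; start (x,ẋ)=(0.095300, 0.309100) → end (x,ẋ)=(0.544222, 1.632612)
phase 2: p=0.3238, T=0.399, ωT=1.166357, cosh=1.760888, sinh=1.449388; start (x,ẋ)=(0.544222, 1.632612) → end (x,ẋ)=(1.521424, 3.808743)

1 0.5620 0.5442 1.6326
2 0.9610 1.5214 3.8087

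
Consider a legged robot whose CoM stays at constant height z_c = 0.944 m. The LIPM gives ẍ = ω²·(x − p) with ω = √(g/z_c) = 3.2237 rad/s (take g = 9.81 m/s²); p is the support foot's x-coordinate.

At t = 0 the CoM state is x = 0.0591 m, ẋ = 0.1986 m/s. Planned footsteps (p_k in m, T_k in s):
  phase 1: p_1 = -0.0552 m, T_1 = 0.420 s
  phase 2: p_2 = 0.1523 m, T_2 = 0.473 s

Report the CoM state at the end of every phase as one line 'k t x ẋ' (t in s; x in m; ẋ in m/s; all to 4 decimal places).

1 0.4200 0.2922 1.0761
2 0.8930 1.2194 3.5762

phase 1: p=-0.0552, T=0.420, ωT=1.353954, cosh=2.065463, sinh=1.807245; start (x,ẋ)=(0.059100, 0.198600) → end (x,ẋ)=(0.292220, 1.076115)
phase 2: p=0.1523, T=0.473, ωT=1.524810, cosh=2.405967, sinh=2.188304; start (x,ẋ)=(0.292220, 1.076115) → end (x,ẋ)=(1.219428, 3.576152)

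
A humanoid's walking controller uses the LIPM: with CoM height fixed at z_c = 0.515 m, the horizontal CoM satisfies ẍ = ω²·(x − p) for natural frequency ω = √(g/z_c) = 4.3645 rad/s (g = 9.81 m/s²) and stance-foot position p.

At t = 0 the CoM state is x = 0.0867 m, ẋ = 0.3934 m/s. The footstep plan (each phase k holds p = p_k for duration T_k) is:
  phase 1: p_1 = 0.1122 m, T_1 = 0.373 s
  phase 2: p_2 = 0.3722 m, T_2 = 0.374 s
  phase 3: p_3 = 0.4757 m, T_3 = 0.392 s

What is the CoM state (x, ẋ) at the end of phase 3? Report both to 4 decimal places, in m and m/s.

phase 1: p=0.1122, T=0.373, ωT=1.627958, cosh=2.644898, sinh=2.448568; start (x,ẋ)=(0.086700, 0.393400) → end (x,ẋ)=(0.265460, 0.767990)
phase 2: p=0.3722, T=0.374, ωT=1.632323, cosh=2.655610, sinh=2.460135; start (x,ẋ)=(0.265460, 0.767990) → end (x,ẋ)=(0.521633, 0.893387)
phase 3: p=0.4757, T=0.392, ωT=1.710884, cosh=2.857279, sinh=2.676573; start (x,ẋ)=(0.521633, 0.893387) → end (x,ẋ)=(1.154821, 3.089238)

x = 1.1548, ẋ = 3.0892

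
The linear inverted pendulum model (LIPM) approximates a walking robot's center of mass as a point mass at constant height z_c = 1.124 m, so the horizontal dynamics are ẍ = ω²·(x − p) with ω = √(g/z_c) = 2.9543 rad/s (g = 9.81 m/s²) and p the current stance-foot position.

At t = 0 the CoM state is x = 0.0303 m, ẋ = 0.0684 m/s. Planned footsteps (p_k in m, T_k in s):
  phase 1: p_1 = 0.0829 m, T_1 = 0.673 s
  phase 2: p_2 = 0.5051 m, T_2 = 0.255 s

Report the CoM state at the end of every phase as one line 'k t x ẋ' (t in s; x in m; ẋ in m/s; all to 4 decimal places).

phase 1: p=0.0829, T=0.673, ωT=1.988244, cosh=3.719817, sinh=3.582881; start (x,ẋ)=(0.030300, 0.068400) → end (x,ẋ)=(-0.029809, -0.302331)
phase 2: p=0.5051, T=0.255, ωT=0.753347, cosh=1.297442, sinh=0.826654; start (x,ẋ)=(-0.029809, -0.302331) → end (x,ẋ)=(-0.273510, -1.698603)

1 0.6730 -0.0298 -0.3023
2 0.9280 -0.2735 -1.6986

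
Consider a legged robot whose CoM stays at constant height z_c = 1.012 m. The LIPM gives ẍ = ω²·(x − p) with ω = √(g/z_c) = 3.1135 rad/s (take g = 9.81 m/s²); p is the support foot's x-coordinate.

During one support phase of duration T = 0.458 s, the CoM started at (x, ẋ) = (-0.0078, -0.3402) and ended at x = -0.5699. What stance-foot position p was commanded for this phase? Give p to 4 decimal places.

p = 0.2818

ωT = 3.1135·0.458 = 1.425983; cosh(ωT) = 2.201110, sinh(ωT) = 1.960837
x(T) = p + (x₀−p)·cosh(ωT) + (ẋ₀/ω)·sinh(ωT) ⇒ p·(1 − cosh) = x(T) − x₀·cosh − (ẋ₀/ω)·sinh
numerator   = -0.5699 − (-0.0078)·2.201110 − (-0.3402/3.1135)·1.960837 = -0.338478
denominator = 1 − 2.201110 = -1.201110
p = -0.338478 / -1.201110 = 0.2818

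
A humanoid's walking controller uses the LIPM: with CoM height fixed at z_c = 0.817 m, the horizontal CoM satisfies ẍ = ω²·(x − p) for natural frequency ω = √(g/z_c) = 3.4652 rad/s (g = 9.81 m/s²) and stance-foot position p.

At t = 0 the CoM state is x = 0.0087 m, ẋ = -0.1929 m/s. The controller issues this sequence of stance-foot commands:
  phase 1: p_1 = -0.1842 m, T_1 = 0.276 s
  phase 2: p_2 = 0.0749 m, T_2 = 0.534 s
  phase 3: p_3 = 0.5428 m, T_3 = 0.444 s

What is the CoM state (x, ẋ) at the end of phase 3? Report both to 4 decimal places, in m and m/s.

phase 1: p=-0.1842, T=0.276, ωT=0.956395, cosh=1.493287, sinh=1.109012; start (x,ẋ)=(0.008700, -0.192900) → end (x,ẋ)=(0.042119, 0.453249)
phase 2: p=0.0749, T=0.534, ωT=1.850417, cosh=3.259821, sinh=3.102650; start (x,ẋ)=(0.042119, 0.453249) → end (x,ẋ)=(0.373867, 1.125072)
phase 3: p=0.5428, T=0.444, ωT=1.538549, cosh=2.436259, sinh=2.221567; start (x,ẋ)=(0.373867, 1.125072) → end (x,ẋ)=(0.852528, 1.440493)

x = 0.8525, ẋ = 1.4405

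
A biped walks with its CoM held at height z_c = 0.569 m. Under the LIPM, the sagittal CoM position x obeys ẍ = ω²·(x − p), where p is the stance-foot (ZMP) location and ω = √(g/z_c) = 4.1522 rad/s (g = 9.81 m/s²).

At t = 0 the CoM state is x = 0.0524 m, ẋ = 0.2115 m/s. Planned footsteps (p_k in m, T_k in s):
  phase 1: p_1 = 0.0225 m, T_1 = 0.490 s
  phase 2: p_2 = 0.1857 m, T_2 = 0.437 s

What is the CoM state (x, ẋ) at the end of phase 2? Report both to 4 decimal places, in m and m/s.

x = 1.5690, ẋ = 5.8559

phase 1: p=0.0225, T=0.490, ωT=2.034578, cosh=3.889880, sinh=3.759144; start (x,ẋ)=(0.052400, 0.211500) → end (x,ẋ)=(0.330286, 1.289410)
phase 2: p=0.1857, T=0.437, ωT=1.814511, cosh=3.150497, sinh=2.987579; start (x,ẋ)=(0.330286, 1.289410) → end (x,ẋ)=(1.568972, 5.855881)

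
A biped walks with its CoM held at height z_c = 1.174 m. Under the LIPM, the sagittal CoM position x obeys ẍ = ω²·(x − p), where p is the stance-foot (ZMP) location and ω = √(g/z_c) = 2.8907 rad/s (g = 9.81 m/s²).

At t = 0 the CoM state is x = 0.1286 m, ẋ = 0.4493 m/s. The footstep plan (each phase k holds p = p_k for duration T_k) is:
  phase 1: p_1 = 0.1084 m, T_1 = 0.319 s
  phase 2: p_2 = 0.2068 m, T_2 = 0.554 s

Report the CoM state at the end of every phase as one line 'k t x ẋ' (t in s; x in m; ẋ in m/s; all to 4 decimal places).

phase 1: p=0.1084, T=0.319, ωT=0.922133, cosh=1.456159, sinh=1.058490; start (x,ẋ)=(0.128600, 0.449300) → end (x,ẋ)=(0.302335, 0.716060)
phase 2: p=0.2068, T=0.554, ωT=1.601448, cosh=2.580907, sinh=2.379302; start (x,ẋ)=(0.302335, 0.716060) → end (x,ẋ)=(1.042747, 2.505158)

1 0.3190 0.3023 0.7161
2 0.8730 1.0427 2.5052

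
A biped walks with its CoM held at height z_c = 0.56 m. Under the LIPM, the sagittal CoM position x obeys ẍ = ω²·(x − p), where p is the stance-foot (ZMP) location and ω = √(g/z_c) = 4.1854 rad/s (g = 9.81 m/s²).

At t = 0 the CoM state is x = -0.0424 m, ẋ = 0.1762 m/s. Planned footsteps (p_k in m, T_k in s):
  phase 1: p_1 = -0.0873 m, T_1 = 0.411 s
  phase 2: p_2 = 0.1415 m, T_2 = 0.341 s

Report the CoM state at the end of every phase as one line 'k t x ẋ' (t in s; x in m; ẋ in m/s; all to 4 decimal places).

phase 1: p=-0.0873, T=0.411, ωT=1.720199, cosh=2.882336, sinh=2.703306; start (x,ẋ)=(-0.042400, 0.176200) → end (x,ẋ)=(0.155923, 1.015885)
phase 2: p=0.1415, T=0.341, ωT=1.427221, cosh=2.203540, sinh=1.963565; start (x,ẋ)=(0.155923, 1.015885) → end (x,ẋ)=(0.649879, 2.357072)

1 0.4110 0.1559 1.0159
2 0.7520 0.6499 2.3571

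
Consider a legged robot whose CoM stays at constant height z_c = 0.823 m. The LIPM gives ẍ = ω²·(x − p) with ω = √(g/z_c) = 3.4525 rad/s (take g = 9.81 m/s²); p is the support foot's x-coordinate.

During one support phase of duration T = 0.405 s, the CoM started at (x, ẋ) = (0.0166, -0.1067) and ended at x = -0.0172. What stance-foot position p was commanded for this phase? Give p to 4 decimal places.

ωT = 3.4525·0.405 = 1.398263; cosh(ωT) = 2.147593, sinh(ωT) = 1.900567
x(T) = p + (x₀−p)·cosh(ωT) + (ẋ₀/ω)·sinh(ωT) ⇒ p·(1 − cosh) = x(T) − x₀·cosh − (ẋ₀/ω)·sinh
numerator   = -0.0172 − (0.0166)·2.147593 − (-0.1067/3.4525)·1.900567 = 0.005887
denominator = 1 − 2.147593 = -1.147593
p = 0.005887 / -1.147593 = -0.0051

p = -0.0051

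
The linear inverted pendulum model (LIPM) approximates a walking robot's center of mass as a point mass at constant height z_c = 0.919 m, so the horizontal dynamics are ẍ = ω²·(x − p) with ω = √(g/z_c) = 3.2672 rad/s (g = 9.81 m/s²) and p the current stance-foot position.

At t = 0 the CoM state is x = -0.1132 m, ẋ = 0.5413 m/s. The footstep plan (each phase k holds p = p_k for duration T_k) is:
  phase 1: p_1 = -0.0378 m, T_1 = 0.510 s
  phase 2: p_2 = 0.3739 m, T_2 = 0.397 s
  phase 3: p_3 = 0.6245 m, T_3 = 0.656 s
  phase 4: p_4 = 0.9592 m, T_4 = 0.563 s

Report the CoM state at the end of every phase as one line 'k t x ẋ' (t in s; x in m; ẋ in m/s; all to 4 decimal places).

1 0.5100 0.1783 0.8549
2 0.9070 0.4323 0.5991
3 1.5630 0.5648 -0.0511
4 2.1260 -0.3610 -4.1167

phase 1: p=-0.0378, T=0.510, ωT=1.666272, cosh=2.740676, sinh=2.551725; start (x,ẋ)=(-0.113200, 0.541300) → end (x,ẋ)=(0.178315, 0.854918)
phase 2: p=0.3739, T=0.397, ωT=1.297078, cosh=1.965961, sinh=1.692631; start (x,ẋ)=(0.178315, 0.854918) → end (x,ẋ)=(0.432294, 0.599120)
phase 3: p=0.6245, T=0.656, ωT=2.143283, cosh=4.322329, sinh=4.205060; start (x,ẋ)=(0.432294, 0.599120) → end (x,ẋ)=(0.564821, -0.051083)
phase 4: p=0.9592, T=0.563, ωT=1.839434, cosh=3.225940, sinh=3.067033; start (x,ẋ)=(0.564821, -0.051083) → end (x,ẋ)=(-0.360996, -4.116708)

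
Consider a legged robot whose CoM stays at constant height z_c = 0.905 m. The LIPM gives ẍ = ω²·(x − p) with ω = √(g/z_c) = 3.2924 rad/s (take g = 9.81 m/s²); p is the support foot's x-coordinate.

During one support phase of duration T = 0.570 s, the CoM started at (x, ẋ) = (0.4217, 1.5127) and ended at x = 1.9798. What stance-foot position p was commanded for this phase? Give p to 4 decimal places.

p = 0.3821

ωT = 3.2924·0.570 = 1.876668; cosh(ωT) = 3.342402, sinh(ωT) = 3.189303
x(T) = p + (x₀−p)·cosh(ωT) + (ẋ₀/ω)·sinh(ωT) ⇒ p·(1 − cosh) = x(T) − x₀·cosh − (ẋ₀/ω)·sinh
numerator   = 1.9798 − (0.4217)·3.342402 − (1.5127/3.2924)·3.189303 = -0.895023
denominator = 1 − 3.342402 = -2.342402
p = -0.895023 / -2.342402 = 0.3821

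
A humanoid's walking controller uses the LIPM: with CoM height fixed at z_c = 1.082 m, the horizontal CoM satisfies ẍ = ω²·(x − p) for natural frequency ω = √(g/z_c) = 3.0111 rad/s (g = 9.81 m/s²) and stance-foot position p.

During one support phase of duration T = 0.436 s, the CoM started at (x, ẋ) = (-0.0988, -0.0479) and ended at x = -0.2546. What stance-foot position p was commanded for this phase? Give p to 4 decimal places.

ωT = 3.0111·0.436 = 1.312840; cosh(ωT) = 1.992884, sinh(ωT) = 1.723829
x(T) = p + (x₀−p)·cosh(ωT) + (ẋ₀/ω)·sinh(ωT) ⇒ p·(1 − cosh) = x(T) − x₀·cosh − (ẋ₀/ω)·sinh
numerator   = -0.2546 − (-0.0988)·1.992884 − (-0.0479/3.0111)·1.723829 = -0.030281
denominator = 1 − 1.992884 = -0.992884
p = -0.030281 / -0.992884 = 0.0305

p = 0.0305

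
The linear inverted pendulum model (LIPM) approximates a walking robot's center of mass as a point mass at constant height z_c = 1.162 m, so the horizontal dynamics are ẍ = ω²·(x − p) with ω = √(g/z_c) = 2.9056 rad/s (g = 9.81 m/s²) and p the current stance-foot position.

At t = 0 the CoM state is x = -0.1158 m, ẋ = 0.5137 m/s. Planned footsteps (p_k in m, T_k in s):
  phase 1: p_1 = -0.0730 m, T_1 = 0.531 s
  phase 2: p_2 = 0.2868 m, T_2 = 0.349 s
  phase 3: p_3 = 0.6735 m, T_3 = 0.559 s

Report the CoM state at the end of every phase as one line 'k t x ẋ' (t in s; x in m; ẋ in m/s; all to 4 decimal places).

1 0.5310 0.2169 0.9789
2 0.8800 0.5811 1.2838
3 1.4390 1.5075 2.7292

phase 1: p=-0.0730, T=0.531, ωT=1.542874, cosh=2.445890, sinh=2.232124; start (x,ẋ)=(-0.115800, 0.513700) → end (x,ẋ)=(0.216948, 0.978867)
phase 2: p=0.2868, T=0.349, ωT=1.014054, cosh=1.559750, sinh=1.197005; start (x,ẋ)=(0.216948, 0.978867) → end (x,ẋ)=(0.581107, 1.283841)
phase 3: p=0.6735, T=0.559, ωT=1.624230, cosh=2.635788, sinh=2.438724; start (x,ẋ)=(0.581107, 1.283841) → end (x,ẋ)=(1.507523, 2.729238)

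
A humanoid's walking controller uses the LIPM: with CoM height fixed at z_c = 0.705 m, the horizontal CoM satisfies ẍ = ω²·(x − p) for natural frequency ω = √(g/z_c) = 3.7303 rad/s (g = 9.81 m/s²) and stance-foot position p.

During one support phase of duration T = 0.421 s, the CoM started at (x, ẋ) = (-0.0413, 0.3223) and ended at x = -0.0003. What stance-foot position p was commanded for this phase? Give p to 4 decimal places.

ωT = 3.7303·0.421 = 1.570456; cosh(ωT) = 2.508396, sinh(ωT) = 2.300446
x(T) = p + (x₀−p)·cosh(ωT) + (ẋ₀/ω)·sinh(ωT) ⇒ p·(1 − cosh) = x(T) − x₀·cosh − (ẋ₀/ω)·sinh
numerator   = -0.0003 − (-0.0413)·2.508396 − (0.3223/3.7303)·2.300446 = -0.095463
denominator = 1 − 2.508396 = -1.508396
p = -0.095463 / -1.508396 = 0.0633

p = 0.0633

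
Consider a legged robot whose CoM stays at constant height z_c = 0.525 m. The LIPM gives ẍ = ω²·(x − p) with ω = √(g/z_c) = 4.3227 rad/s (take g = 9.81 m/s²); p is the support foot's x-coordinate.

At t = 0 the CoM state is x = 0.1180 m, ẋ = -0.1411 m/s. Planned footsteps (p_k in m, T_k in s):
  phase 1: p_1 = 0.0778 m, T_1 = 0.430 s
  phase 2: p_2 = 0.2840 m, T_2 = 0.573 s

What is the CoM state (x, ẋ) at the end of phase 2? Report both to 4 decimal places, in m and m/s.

x = -0.6629, ẋ = -4.0224

phase 1: p=0.0778, T=0.430, ωT=1.858761, cosh=3.285824, sinh=3.129959; start (x,ẋ)=(0.118000, -0.141100) → end (x,ẋ)=(0.107723, 0.080271)
phase 2: p=0.2840, T=0.573, ωT=2.476907, cosh=5.994195, sinh=5.910193; start (x,ẋ)=(0.107723, 0.080271) → end (x,ẋ)=(-0.662888, -4.022359)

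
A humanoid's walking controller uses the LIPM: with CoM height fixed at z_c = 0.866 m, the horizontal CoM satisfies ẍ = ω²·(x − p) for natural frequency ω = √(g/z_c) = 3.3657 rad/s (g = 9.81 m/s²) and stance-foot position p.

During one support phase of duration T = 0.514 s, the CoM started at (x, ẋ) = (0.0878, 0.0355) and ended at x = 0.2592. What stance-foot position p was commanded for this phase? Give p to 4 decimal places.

ωT = 3.3657·0.514 = 1.729970; cosh(ωT) = 2.908887, sinh(ωT) = 2.731597
x(T) = p + (x₀−p)·cosh(ωT) + (ẋ₀/ω)·sinh(ωT) ⇒ p·(1 − cosh) = x(T) − x₀·cosh − (ẋ₀/ω)·sinh
numerator   = 0.2592 − (0.0878)·2.908887 − (0.0355/3.3657)·2.731597 = -0.025012
denominator = 1 − 2.908887 = -1.908887
p = -0.025012 / -1.908887 = 0.0131

p = 0.0131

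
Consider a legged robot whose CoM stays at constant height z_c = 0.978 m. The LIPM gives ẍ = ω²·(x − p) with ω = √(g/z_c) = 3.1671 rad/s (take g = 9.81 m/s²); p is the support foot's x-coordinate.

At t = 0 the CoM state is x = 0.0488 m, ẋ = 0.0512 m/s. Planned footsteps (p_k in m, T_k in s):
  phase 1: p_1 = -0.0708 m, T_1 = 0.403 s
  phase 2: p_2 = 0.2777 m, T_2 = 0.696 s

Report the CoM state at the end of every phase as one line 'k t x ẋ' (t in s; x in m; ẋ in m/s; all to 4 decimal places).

1 0.4030 0.1869 0.7247
2 1.0990 0.8856 2.0369

phase 1: p=-0.0708, T=0.403, ωT=1.276341, cosh=1.931281, sinh=1.652224; start (x,ẋ)=(0.048800, 0.051200) → end (x,ẋ)=(0.186891, 0.724720)
phase 2: p=0.2777, T=0.696, ωT=2.204302, cosh=4.587123, sinh=4.476796; start (x,ẋ)=(0.186891, 0.724720) → end (x,ẋ)=(0.885564, 2.036851)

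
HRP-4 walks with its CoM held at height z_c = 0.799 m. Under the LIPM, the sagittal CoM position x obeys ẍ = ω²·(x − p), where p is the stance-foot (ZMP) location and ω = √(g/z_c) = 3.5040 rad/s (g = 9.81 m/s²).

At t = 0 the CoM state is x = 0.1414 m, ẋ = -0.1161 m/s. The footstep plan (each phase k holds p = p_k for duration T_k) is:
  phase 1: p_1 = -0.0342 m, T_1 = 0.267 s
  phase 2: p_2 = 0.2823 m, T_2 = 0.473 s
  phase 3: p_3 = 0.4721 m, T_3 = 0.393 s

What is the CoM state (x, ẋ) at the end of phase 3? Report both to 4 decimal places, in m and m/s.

x = 0.5508, ẋ = 0.4831

phase 1: p=-0.0342, T=0.267, ωT=0.935568, cosh=1.470512, sinh=1.078149; start (x,ẋ)=(0.141400, -0.116100) → end (x,ẋ)=(0.188299, 0.492661)
phase 2: p=0.2823, T=0.473, ωT=1.657392, cosh=2.718124, sinh=2.527488; start (x,ẋ)=(0.188299, 0.492661) → end (x,ẋ)=(0.382158, 0.506611)
phase 3: p=0.4721, T=0.393, ωT=1.377072, cosh=2.107798, sinh=1.855482; start (x,ẋ)=(0.382158, 0.506611) → end (x,ẋ)=(0.550786, 0.483063)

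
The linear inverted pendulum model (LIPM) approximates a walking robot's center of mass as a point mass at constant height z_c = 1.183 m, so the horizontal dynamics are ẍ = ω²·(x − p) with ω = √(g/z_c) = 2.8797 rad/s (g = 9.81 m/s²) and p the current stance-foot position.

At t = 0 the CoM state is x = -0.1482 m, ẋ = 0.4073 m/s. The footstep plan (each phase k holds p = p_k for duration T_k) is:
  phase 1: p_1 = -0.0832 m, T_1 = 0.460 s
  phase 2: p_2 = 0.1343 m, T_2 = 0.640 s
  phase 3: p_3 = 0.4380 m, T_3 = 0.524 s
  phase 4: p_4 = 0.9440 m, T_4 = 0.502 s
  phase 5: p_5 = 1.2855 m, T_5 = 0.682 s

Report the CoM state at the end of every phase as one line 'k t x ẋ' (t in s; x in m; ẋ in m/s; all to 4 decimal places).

1 0.4600 0.0331 0.4930
2 1.1000 0.3337 0.6984
3 1.6240 0.7122 1.0106
4 2.1260 1.1282 0.9259
5 2.8080 1.8373 1.7824

phase 1: p=-0.0832, T=0.460, ωT=1.324662, cosh=2.013403, sinh=1.747511; start (x,ẋ)=(-0.148200, 0.407300) → end (x,ẋ)=(0.033094, 0.492959)
phase 2: p=0.1343, T=0.640, ωT=1.843008, cosh=3.236924, sinh=3.078583; start (x,ẋ)=(0.033094, 0.492959) → end (x,ẋ)=(0.333708, 0.698438)
phase 3: p=0.4380, T=0.524, ωT=1.508963, cosh=2.371589, sinh=2.150449; start (x,ẋ)=(0.333708, 0.698438) → end (x,ẋ)=(0.712230, 1.010566)
phase 4: p=0.9440, T=0.502, ωT=1.445609, cosh=2.240020, sinh=2.004418; start (x,ẋ)=(0.712230, 1.010566) → end (x,ẋ)=(1.128235, 0.925881)
phase 5: p=1.2855, T=0.682, ωT=1.963955, cosh=3.633883, sinh=3.493580; start (x,ẋ)=(1.128235, 0.925881) → end (x,ẋ)=(1.837273, 1.782384)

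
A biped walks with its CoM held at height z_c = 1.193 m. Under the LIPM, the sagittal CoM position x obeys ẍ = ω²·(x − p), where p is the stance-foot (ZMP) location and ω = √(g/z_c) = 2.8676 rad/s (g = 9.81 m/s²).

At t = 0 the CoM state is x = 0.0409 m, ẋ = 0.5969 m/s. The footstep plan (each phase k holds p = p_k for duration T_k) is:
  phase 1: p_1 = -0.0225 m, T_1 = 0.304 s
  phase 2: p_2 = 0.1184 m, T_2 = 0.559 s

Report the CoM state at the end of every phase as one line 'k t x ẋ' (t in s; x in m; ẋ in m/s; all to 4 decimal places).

phase 1: p=-0.0225, T=0.304, ωT=0.871750, cosh=1.404656, sinh=0.986437; start (x,ẋ)=(0.040900, 0.596900) → end (x,ẋ)=(0.271885, 1.017779)
phase 2: p=0.1184, T=0.559, ωT=1.602988, cosh=2.584575, sinh=2.383281; start (x,ẋ)=(0.271885, 1.017779) → end (x,ẋ)=(1.360977, 3.679489)

1 0.3040 0.2719 1.0178
2 0.8630 1.3610 3.6795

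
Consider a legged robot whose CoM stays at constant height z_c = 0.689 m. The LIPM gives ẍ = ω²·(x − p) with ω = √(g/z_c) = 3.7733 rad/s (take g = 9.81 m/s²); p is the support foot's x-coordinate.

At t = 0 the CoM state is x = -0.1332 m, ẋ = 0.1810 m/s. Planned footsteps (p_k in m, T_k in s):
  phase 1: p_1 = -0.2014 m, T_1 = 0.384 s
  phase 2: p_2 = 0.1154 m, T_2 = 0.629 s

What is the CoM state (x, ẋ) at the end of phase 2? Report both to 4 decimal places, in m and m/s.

phase 1: p=-0.2014, T=0.384, ωT=1.448947, cosh=2.246723, sinh=2.011906; start (x,ẋ)=(-0.133200, 0.181000) → end (x,ẋ)=(0.048335, 0.924399)
phase 2: p=0.1154, T=0.629, ωT=2.373406, cosh=5.413525, sinh=5.320362; start (x,ẋ)=(0.048335, 0.924399) → end (x,ẋ)=(1.055746, 3.657901)

x = 1.0557, ẋ = 3.6579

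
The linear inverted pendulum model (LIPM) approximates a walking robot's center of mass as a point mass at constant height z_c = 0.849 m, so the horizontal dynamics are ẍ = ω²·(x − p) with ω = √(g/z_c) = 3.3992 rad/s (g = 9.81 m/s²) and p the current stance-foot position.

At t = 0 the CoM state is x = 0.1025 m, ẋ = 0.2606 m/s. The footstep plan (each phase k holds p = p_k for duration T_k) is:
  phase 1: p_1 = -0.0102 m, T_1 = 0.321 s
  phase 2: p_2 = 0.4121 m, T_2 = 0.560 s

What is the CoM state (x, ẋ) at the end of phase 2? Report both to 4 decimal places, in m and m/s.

x = 0.8565, ẋ = 1.7183

phase 1: p=-0.0102, T=0.321, ωT=1.091143, cosh=1.656754, sinh=1.320922; start (x,ẋ)=(0.102500, 0.260600) → end (x,ẋ)=(0.277785, 0.937782)
phase 2: p=0.4121, T=0.560, ωT=1.903552, cosh=3.429362, sinh=3.280323; start (x,ẋ)=(0.277785, 0.937782) → end (x,ẋ)=(0.856471, 1.718315)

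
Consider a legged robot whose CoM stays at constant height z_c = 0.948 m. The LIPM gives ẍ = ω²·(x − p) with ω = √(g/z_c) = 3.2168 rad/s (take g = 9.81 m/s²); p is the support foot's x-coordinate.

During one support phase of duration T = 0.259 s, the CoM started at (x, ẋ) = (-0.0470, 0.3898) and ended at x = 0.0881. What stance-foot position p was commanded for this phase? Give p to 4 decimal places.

ωT = 3.2168·0.259 = 0.833151; cosh(ωT) = 1.367617, sinh(ωT) = 0.932940
x(T) = p + (x₀−p)·cosh(ωT) + (ẋ₀/ω)·sinh(ωT) ⇒ p·(1 − cosh) = x(T) − x₀·cosh − (ẋ₀/ω)·sinh
numerator   = 0.0881 − (-0.0470)·1.367617 − (0.3898/3.2168)·0.932940 = 0.039328
denominator = 1 − 1.367617 = -0.367617
p = 0.039328 / -0.367617 = -0.1070

p = -0.1070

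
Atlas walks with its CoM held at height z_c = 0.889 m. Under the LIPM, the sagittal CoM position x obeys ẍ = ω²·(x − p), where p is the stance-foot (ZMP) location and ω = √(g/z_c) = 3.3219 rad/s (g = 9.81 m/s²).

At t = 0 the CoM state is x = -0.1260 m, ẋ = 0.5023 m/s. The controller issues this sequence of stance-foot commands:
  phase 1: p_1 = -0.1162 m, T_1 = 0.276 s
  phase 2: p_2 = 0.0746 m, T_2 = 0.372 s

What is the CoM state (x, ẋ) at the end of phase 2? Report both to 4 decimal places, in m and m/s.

phase 1: p=-0.1162, T=0.276, ωT=0.916844, cosh=1.450582, sinh=1.050803; start (x,ẋ)=(-0.126000, 0.502300) → end (x,ẋ)=(0.028475, 0.694419)
phase 2: p=0.0746, T=0.372, ωT=1.235747, cosh=1.865782, sinh=1.575165; start (x,ẋ)=(0.028475, 0.694419) → end (x,ẋ)=(0.317817, 1.054282)

x = 0.3178, ẋ = 1.0543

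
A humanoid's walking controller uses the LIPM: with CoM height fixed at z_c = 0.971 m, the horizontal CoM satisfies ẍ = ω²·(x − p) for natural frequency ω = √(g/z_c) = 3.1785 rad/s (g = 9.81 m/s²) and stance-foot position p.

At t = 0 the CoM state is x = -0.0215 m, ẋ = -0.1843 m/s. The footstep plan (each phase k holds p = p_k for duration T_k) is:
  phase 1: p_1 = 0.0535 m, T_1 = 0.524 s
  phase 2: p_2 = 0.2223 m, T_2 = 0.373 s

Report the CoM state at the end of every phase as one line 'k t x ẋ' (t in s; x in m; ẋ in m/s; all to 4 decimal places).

phase 1: p=0.0535, T=0.524, ωT=1.665534, cosh=2.738793, sinh=2.549703; start (x,ẋ)=(-0.021500, -0.184300) → end (x,ẋ)=(-0.299750, -1.112577)
phase 2: p=0.2223, T=0.373, ωT=1.185580, cosh=1.789077, sinh=1.483509; start (x,ẋ)=(-0.299750, -1.112577) → end (x,ẋ)=(-1.230963, -4.452124)

1 0.5240 -0.2997 -1.1126
2 0.8970 -1.2310 -4.4521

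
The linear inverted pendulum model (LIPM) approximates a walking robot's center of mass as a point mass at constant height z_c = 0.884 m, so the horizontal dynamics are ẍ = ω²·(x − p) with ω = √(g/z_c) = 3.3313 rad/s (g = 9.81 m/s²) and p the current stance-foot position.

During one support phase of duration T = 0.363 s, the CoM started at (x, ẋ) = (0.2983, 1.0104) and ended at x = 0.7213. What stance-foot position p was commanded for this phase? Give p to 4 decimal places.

ωT = 3.3313·0.363 = 1.209262; cosh(ωT) = 1.824714, sinh(ωT) = 1.526296
x(T) = p + (x₀−p)·cosh(ωT) + (ẋ₀/ω)·sinh(ωT) ⇒ p·(1 − cosh) = x(T) − x₀·cosh − (ẋ₀/ω)·sinh
numerator   = 0.7213 − (0.2983)·1.824714 − (1.0104/3.3313)·1.526296 = -0.285946
denominator = 1 − 1.824714 = -0.824714
p = -0.285946 / -0.824714 = 0.3467

p = 0.3467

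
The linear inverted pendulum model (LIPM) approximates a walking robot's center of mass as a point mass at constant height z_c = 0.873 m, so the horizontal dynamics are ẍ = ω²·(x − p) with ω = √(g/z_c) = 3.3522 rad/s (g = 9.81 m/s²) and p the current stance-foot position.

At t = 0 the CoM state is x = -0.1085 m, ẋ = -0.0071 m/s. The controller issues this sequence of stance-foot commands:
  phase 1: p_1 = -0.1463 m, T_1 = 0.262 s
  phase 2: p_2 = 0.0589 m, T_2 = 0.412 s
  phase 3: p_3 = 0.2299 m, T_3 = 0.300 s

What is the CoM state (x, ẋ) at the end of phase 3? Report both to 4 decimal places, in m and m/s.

phase 1: p=-0.1463, T=0.262, ωT=0.878276, cosh=1.411123, sinh=0.995625; start (x,ẋ)=(-0.108500, -0.007100) → end (x,ẋ)=(-0.095068, 0.116140)
phase 2: p=0.0589, T=0.412, ωT=1.381106, cosh=2.115301, sinh=1.864001; start (x,ẋ)=(-0.095068, 0.116140) → end (x,ẋ)=(-0.202209, -0.716401)
phase 3: p=0.2299, T=0.300, ωT=1.005660, cosh=1.549757, sinh=1.183954; start (x,ẋ)=(-0.202209, -0.716401) → end (x,ẋ)=(-0.692788, -2.825225)

x = -0.6928, ẋ = -2.8252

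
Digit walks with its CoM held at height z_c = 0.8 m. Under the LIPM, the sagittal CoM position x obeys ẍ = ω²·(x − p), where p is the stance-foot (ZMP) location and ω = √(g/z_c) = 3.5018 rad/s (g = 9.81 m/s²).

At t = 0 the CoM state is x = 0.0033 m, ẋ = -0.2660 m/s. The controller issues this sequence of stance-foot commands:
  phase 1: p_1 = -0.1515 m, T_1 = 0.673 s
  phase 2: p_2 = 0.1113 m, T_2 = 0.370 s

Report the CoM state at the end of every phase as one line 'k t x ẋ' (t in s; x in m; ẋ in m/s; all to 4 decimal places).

phase 1: p=-0.1515, T=0.673, ωT=2.356711, cosh=5.325455, sinh=5.230724; start (x,ẋ)=(0.003300, -0.266000) → end (x,ẋ)=(0.275550, 1.418893)
phase 2: p=0.1113, T=0.370, ωT=1.295666, cosh=1.963572, sinh=1.689856; start (x,ẋ)=(0.275550, 1.418893) → end (x,ẋ)=(1.118528, 3.758052)

1 0.6730 0.2755 1.4189
2 1.0430 1.1185 3.7581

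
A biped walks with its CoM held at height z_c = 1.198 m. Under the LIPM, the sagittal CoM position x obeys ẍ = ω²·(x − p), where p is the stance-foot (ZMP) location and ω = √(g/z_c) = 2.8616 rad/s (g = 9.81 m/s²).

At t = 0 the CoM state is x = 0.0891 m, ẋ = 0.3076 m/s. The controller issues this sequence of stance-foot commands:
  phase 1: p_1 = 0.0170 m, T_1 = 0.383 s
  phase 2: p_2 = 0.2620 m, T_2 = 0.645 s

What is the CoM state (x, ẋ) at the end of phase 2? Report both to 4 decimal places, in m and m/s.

phase 1: p=0.0170, T=0.383, ωT=1.095993, cosh=1.663180, sinh=1.328972; start (x,ẋ)=(0.089100, 0.307600) → end (x,ẋ)=(0.279770, 0.785789)
phase 2: p=0.2620, T=0.645, ωT=1.845732, cosh=3.245322, sinh=3.087412; start (x,ẋ)=(0.279770, 0.785789) → end (x,ẋ)=(1.167465, 2.707132)

x = 1.1675, ẋ = 2.7071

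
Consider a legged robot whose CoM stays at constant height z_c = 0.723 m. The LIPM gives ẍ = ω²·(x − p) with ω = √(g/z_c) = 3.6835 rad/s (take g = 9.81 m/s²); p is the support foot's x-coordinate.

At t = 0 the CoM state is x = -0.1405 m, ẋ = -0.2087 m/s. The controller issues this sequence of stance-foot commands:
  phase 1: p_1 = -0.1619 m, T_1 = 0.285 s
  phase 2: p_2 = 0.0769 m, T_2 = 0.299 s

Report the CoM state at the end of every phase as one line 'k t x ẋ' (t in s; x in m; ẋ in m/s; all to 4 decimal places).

phase 1: p=-0.1619, T=0.285, ωT=1.049797, cosh=1.603541, sinh=1.253532; start (x,ẋ)=(-0.140500, -0.208700) → end (x,ẋ)=(-0.198607, -0.235847)
phase 2: p=0.0769, T=0.299, ωT=1.101366, cosh=1.670345, sinh=1.337929; start (x,ẋ)=(-0.198607, -0.235847) → end (x,ẋ)=(-0.468957, -1.751716)

1 0.2850 -0.1986 -0.2358
2 0.5840 -0.4690 -1.7517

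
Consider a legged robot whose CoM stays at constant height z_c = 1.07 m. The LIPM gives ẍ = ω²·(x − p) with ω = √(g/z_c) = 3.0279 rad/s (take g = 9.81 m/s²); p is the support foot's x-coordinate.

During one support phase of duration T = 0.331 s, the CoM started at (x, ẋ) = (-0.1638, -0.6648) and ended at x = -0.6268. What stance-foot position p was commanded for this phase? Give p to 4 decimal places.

ωT = 3.0279·0.331 = 1.002235; cosh(ωT) = 1.545711, sinh(ωT) = 1.178653
x(T) = p + (x₀−p)·cosh(ωT) + (ẋ₀/ω)·sinh(ωT) ⇒ p·(1 − cosh) = x(T) − x₀·cosh − (ẋ₀/ω)·sinh
numerator   = -0.6268 − (-0.1638)·1.545711 − (-0.6648/3.0279)·1.178653 = -0.114830
denominator = 1 − 1.545711 = -0.545711
p = -0.114830 / -0.545711 = 0.2104

p = 0.2104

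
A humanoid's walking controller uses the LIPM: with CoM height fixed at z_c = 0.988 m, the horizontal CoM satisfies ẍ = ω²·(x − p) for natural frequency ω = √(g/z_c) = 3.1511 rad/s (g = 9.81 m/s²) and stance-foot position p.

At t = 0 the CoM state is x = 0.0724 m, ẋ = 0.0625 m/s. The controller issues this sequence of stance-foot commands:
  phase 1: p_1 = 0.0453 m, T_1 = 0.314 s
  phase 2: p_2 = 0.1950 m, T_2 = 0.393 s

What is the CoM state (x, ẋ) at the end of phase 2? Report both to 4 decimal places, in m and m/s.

phase 1: p=0.0453, T=0.314, ωT=0.989445, cosh=1.530763, sinh=1.158980; start (x,ẋ)=(0.072400, 0.062500) → end (x,ẋ)=(0.109771, 0.194644)
phase 2: p=0.1950, T=0.393, ωT=1.238382, cosh=1.869940, sinh=1.580088; start (x,ẋ)=(0.109771, 0.194644) → end (x,ẋ)=(0.133229, -0.060383)

x = 0.1332, ẋ = -0.0604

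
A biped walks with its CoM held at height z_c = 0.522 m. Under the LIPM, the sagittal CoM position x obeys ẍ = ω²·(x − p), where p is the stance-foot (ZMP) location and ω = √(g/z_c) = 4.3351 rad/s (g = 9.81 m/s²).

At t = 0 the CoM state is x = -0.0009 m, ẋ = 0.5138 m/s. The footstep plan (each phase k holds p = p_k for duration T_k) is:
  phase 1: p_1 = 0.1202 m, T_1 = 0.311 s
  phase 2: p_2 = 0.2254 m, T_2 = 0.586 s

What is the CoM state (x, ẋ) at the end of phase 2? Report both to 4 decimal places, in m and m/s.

phase 1: p=0.1202, T=0.311, ωT=1.348216, cosh=2.055127, sinh=1.795424; start (x,ẋ)=(-0.000900, 0.513800) → end (x,ẋ)=(0.084119, 0.113362)
phase 2: p=0.2254, T=0.586, ωT=2.540369, cosh=6.381591, sinh=6.302754; start (x,ẋ)=(0.084119, 0.113362) → end (x,ẋ)=(-0.511380, -3.136793)

x = -0.5114, ẋ = -3.1368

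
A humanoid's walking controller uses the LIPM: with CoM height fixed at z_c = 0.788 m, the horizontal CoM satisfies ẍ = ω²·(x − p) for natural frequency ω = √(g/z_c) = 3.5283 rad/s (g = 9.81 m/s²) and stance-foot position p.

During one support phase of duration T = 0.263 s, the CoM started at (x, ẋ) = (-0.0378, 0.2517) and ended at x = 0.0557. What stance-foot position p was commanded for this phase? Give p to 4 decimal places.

ωT = 3.5283·0.263 = 0.927943; cosh(ωT) = 1.462333, sinh(ωT) = 1.066967
x(T) = p + (x₀−p)·cosh(ωT) + (ẋ₀/ω)·sinh(ωT) ⇒ p·(1 − cosh) = x(T) − x₀·cosh − (ẋ₀/ω)·sinh
numerator   = 0.0557 − (-0.0378)·1.462333 − (0.2517/3.5283)·1.066967 = 0.034861
denominator = 1 − 1.462333 = -0.462333
p = 0.034861 / -0.462333 = -0.0754

p = -0.0754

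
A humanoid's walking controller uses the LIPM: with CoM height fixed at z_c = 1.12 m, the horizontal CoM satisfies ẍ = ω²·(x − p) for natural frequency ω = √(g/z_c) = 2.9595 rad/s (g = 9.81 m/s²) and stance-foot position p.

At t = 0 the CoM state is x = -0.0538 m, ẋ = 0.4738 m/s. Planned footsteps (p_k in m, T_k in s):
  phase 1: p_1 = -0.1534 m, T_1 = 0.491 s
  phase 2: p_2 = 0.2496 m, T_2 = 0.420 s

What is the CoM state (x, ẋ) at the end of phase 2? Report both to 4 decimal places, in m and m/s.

phase 1: p=-0.1534, T=0.491, ωT=1.453114, cosh=2.255127, sinh=2.021286; start (x,ẋ)=(-0.053800, 0.473800) → end (x,ẋ)=(0.394808, 1.664286)
phase 2: p=0.2496, T=0.420, ωT=1.242990, cosh=1.877241, sinh=1.588720; start (x,ẋ)=(0.394808, 1.664286) → end (x,ẋ)=(1.415613, 3.807005)

x = 1.4156, ẋ = 3.8070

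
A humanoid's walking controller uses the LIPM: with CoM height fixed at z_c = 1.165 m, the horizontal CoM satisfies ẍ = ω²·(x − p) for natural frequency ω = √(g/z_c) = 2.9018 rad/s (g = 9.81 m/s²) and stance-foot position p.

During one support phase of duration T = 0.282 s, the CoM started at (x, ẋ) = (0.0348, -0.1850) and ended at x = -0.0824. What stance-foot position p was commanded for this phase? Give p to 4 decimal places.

ωT = 2.9018·0.282 = 0.818308; cosh(ωT) = 1.353919, sinh(ωT) = 0.912741
x(T) = p + (x₀−p)·cosh(ωT) + (ẋ₀/ω)·sinh(ωT) ⇒ p·(1 − cosh) = x(T) − x₀·cosh − (ẋ₀/ω)·sinh
numerator   = -0.0824 − (0.0348)·1.353919 − (-0.1850/2.9018)·0.912741 = -0.071326
denominator = 1 − 1.353919 = -0.353919
p = -0.071326 / -0.353919 = 0.2015

p = 0.2015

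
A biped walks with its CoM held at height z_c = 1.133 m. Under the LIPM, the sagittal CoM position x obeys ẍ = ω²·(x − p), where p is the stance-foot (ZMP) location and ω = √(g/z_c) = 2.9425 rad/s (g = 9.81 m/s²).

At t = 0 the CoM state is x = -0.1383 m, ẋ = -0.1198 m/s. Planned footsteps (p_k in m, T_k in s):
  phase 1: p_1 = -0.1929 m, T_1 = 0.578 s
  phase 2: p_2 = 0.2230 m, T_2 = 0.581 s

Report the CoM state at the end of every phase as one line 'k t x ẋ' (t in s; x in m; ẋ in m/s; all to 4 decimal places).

phase 1: p=-0.1929, T=0.578, ωT=1.700765, cosh=2.830340, sinh=2.647796; start (x,ẋ)=(-0.138300, -0.119800) → end (x,ẋ)=(-0.146165, 0.086322)
phase 2: p=0.2230, T=0.581, ωT=1.709592, cosh=2.853824, sinh=2.672885; start (x,ẋ)=(-0.146165, 0.086322) → end (x,ẋ)=(-0.752120, -2.657122)

1 0.5780 -0.1462 0.0863
2 1.1590 -0.7521 -2.6571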